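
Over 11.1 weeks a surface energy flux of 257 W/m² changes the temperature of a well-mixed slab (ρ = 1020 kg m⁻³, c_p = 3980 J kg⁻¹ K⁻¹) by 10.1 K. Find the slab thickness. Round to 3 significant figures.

Heat input Q = F Δt = 257 × 6.71×10^6 s = 1.73×10^9 J/m².
Required areal heat capacity C = Q / ΔT = 1.71×10^8 J/(m²·K).
Depth D = C / (ρ c_p) = 1.71×10^8 / (1020 × 3980) = 42.1 m.

42.1 m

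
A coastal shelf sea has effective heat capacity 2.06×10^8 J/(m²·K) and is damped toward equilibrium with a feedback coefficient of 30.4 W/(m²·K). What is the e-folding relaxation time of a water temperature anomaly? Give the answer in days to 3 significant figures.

78.4 days

Areal heat capacity C = 2.06×10^8 J/(m²·K) (given).
Relaxation time τ = C / λ = 2.06×10^8 / 30.4 = 6.78×10^6 s.
In days: 6.78×10^6 s / (86400 s/day) = 78.4 days.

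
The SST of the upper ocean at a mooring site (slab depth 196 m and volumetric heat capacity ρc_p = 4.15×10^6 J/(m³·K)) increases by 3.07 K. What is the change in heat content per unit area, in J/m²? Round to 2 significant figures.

2.5×10^9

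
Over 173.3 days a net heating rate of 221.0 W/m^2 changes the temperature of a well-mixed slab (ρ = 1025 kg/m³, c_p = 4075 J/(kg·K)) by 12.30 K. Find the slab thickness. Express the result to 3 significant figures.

Heat input Q = F Δt = 221.0 × 1.50×10^7 s = 3.31×10^9 J/m².
Required areal heat capacity C = Q / ΔT = 2.69×10^8 J/(m²·K).
Depth D = C / (ρ c_p) = 2.69×10^8 / (1025 × 4075) = 64.4 m.

64.4 m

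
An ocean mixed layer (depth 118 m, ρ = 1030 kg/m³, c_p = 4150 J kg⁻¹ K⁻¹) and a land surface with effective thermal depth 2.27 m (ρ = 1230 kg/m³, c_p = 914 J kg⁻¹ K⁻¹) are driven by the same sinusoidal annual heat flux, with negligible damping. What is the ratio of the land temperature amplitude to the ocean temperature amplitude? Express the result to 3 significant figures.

198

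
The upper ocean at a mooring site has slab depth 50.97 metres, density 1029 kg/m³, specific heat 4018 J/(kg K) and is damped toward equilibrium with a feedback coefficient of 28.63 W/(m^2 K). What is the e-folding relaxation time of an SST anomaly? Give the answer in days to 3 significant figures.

85.2 days

Areal heat capacity C = ρ c_p D = 1029 × 4018 × 50.97 = 2.11×10^8 J/(m^2 K).
Relaxation time τ = C / λ = 2.11×10^8 / 28.63 = 7.36×10^6 s.
In days: 7.36×10^6 s / (86400 s/day) = 85.2 days.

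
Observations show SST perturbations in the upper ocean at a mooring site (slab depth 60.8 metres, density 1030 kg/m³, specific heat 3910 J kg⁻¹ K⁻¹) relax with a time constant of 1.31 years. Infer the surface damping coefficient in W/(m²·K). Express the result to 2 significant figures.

5.9

Areal heat capacity C = ρ c_p D = 1030 × 3910 × 60.8 = 2.45×10^8 J/(m²·K).
τ = 1.31 years = 4.13×10^7 s.
λ = C / τ = 2.45×10^8 / 4.13×10^7 = 5.92 W/(m²·K).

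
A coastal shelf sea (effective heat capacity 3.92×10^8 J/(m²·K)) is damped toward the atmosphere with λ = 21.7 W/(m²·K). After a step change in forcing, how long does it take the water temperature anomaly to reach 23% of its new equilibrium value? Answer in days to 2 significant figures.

Areal heat capacity C = 3.92×10^8 J/(m²·K) (given).
τ = C / λ = 3.92×10^8 / 21.7 = 1.81×10^7 s.
Fraction reached: 1 − e^(−t/τ) = 0.23 ⇒ t = −τ ln(1 − 0.23) = τ × 0.261.
t = 4.72×10^6 s = 54.6 days.

55 days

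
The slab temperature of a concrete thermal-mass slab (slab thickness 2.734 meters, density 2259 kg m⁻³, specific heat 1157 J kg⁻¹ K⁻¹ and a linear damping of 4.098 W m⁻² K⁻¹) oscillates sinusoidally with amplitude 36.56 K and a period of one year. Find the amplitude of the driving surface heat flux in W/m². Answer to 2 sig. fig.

Areal heat capacity C = ρ c_p D = 2259 × 1157 × 2.734 = 7.15×10^6 J m⁻² K⁻¹.
ω = 2π / 3.15×10^7 s = 1.99×10^-7 s⁻¹.
√((Cω)² + λ²) = √((1.42)² + 4.098²) = 4.34 W/(m²·K).
F₀ = A × √((Cω)²+λ²) = 36.56 × 4.34 = 159 W/m².

160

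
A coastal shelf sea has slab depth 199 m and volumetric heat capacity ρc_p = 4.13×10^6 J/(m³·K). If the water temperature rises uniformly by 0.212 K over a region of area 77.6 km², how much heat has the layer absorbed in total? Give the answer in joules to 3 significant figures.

1.35×10^16 J

Areal heat capacity C = ρc_p × D = 4.13×10^6 × 199 = 8.22×10^8 J m⁻² K⁻¹.
Heat per unit area: q = C ΔT = 8.22×10^8 × 0.212 = 1.74×10^8 J/m².
Total heat: Q = q × A = 1.74×10^8 × (77.6 × 10⁶ m²) = 1.35×10^16 J.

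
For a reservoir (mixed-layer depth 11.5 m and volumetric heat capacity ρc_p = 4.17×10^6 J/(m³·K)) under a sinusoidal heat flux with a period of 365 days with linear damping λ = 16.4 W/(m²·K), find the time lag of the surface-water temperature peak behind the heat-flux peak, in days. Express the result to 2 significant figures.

31 days

Areal heat capacity C = ρc_p × D = 4.17×10^6 × 11.5 = 4.80×10^7 J/(m²·K).
ω = 2π / 3.15×10^7 s = 1.99×10^-7 s⁻¹.
Phase lag φ = arctan(Cω/λ) = arctan(9.55/16.4) = 0.528 rad.
Time lag = φ / ω = 0.528 / 1.99×10^-7 = 2.65×10^6 s = 30.6 days.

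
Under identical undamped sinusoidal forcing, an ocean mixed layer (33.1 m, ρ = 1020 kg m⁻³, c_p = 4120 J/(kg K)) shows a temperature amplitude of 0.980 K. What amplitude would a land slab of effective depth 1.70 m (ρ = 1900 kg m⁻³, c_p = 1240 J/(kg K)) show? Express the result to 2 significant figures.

C_ocean = 1.39×10^8 J/(m²·K); C_land = 4.01×10^6 J/(m²·K).
A ∝ 1/C ⇒ A_land = A_ocean × C_ocean/C_land = 0.980 × 34.7 = 34.0 K.

34 K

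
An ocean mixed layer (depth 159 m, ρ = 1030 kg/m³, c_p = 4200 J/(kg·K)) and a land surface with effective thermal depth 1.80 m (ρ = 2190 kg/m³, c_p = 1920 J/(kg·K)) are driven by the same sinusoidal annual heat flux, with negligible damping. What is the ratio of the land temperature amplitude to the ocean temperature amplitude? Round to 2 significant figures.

91

C_ocean = 1030 × 4200 × 159 = 6.88×10^8 J/(m²·K).
C_land = 2190 × 1920 × 1.80 = 7.57×10^6 J/(m²·K).
Undamped amplitude ∝ 1/C, so A_land/A_ocean = C_ocean/C_land = 90.9.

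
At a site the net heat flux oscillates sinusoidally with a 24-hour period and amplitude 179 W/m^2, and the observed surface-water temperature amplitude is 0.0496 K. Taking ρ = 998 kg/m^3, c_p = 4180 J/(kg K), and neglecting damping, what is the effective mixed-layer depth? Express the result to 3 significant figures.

ω = 2π / 86400 s = 7.27×10^-5 s⁻¹.
Required C = F₀ / (A ω) = 179 / (0.0496 × 7.27×10^-5) = 4.96×10^7 J/(m²·K).
D = C / (ρ c_p) = 4.96×10^7 / (998 × 4180) = 11.9 m.

11.9 m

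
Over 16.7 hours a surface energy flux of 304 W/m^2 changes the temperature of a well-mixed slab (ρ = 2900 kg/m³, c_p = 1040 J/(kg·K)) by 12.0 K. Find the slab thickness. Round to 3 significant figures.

Heat input Q = F Δt = 304 × 60100 s = 1.83×10^7 J/m².
Required areal heat capacity C = Q / ΔT = 1.52×10^6 J/(m²·K).
Depth D = C / (ρ c_p) = 1.52×10^6 / (2900 × 1040) = 0.505 m.

0.505 m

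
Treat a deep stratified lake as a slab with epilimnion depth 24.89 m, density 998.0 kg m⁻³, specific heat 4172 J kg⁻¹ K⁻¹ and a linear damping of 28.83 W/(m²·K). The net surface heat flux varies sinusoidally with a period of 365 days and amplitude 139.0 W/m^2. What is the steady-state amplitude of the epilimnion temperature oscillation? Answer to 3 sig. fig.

Areal heat capacity C = ρ c_p D = 998.0 × 4172 × 24.89 = 1.04×10^8 J/(m²·K).
Angular frequency ω = 2π / T = 2π / 3.15×10^7 s = 1.99×10^-7 s⁻¹.
√((Cω)² + λ²) = √((20.6)² + 28.83²) = 35.5 W/(m²·K).
Amplitude A = F₀ / √((Cω)²+λ²) = 139.0 / 35.5 = 3.92 K.

3.92 K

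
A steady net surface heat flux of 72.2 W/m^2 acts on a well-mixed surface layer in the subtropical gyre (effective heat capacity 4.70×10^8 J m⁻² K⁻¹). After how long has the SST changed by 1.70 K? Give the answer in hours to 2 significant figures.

3100 hours

Areal heat capacity C = 4.70×10^8 J m⁻² K⁻¹ (given).
Time required: Δt = C ΔT / F = 4.70×10^8 × 1.70 / 72.2 = 1.11×10^7 s.
In hours: 1.11×10^7 s / (3600 s/hour) = 3070 hours.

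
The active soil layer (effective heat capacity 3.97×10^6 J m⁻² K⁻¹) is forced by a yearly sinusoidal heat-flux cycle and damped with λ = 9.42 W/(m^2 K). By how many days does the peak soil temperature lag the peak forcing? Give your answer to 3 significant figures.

Areal heat capacity C = 3.97×10^6 J m⁻² K⁻¹ (given).
ω = 2π / 3.15×10^7 s = 1.99×10^-7 s⁻¹.
Phase lag φ = arctan(Cω/λ) = arctan(0.791/9.42) = 0.0838 rad.
Time lag = φ / ω = 0.0838 / 1.99×10^-7 = 4.20×10^5 s = 4.87 days.

4.87 days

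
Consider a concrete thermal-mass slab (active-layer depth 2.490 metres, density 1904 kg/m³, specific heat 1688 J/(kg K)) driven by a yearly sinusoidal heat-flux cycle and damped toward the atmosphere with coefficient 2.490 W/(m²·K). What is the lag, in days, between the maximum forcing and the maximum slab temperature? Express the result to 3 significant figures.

Areal heat capacity C = ρ c_p D = 1904 × 1688 × 2.490 = 8.00×10^6 J/(m^2 K).
ω = 2π / 3.15×10^7 s = 1.99×10^-7 s⁻¹.
Phase lag φ = arctan(Cω/λ) = arctan(1.59/2.490) = 0.570 rad.
Time lag = φ / ω = 0.570 / 1.99×10^-7 = 2.86×10^6 s = 33.1 days.

33.1 days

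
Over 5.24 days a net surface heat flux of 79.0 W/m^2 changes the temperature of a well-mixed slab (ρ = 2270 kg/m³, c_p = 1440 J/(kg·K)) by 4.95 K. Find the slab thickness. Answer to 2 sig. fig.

Heat input Q = F Δt = 79.0 × 4.53×10^5 s = 3.58×10^7 J/m².
Required areal heat capacity C = Q / ΔT = 7.23×10^6 J/(m²·K).
Depth D = C / (ρ c_p) = 7.23×10^6 / (2270 × 1440) = 2.21 m.

2.2 m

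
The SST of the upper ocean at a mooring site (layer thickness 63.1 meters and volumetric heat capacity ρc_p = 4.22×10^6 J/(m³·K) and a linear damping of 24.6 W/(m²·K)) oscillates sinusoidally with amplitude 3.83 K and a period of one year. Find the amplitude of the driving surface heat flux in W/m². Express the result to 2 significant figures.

220

Areal heat capacity C = ρc_p × D = 4.22×10^6 × 63.1 = 2.66×10^8 J/(m²·K).
ω = 2π / 3.15×10^7 s = 1.99×10^-7 s⁻¹.
√((Cω)² + λ²) = √((53.1)² + 24.6²) = 58.5 W/(m²·K).
F₀ = A × √((Cω)²+λ²) = 3.83 × 58.5 = 224 W/m².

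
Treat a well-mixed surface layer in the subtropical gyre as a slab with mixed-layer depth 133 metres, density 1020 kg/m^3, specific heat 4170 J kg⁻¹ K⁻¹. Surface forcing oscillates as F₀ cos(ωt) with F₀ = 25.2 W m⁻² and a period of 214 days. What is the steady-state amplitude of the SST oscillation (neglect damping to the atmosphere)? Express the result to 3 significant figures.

0.131 K

Areal heat capacity C = ρ c_p D = 1020 × 4170 × 133 = 5.66×10^8 J m⁻² K⁻¹.
Angular frequency ω = 2π / T = 2π / 1.85×10^7 s = 3.40×10^-7 s⁻¹.
Cω = 5.66×10^8 × 3.40×10^-7 = 192 W/(m²·K).
Amplitude A = F₀ / (Cω) = 25.2 / 192 = 0.131 K.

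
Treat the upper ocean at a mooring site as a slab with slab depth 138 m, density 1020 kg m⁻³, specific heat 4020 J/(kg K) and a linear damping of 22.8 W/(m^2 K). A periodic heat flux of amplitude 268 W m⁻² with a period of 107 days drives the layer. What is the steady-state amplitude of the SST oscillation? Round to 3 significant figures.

Areal heat capacity C = ρ c_p D = 1020 × 4020 × 138 = 5.66×10^8 J/(m^2 K).
Angular frequency ω = 2π / T = 2π / 9.24×10^6 s = 6.80×10^-7 s⁻¹.
√((Cω)² + λ²) = √((385)² + 22.8²) = 385 W/(m²·K).
Amplitude A = F₀ / √((Cω)²+λ²) = 268 / 385 = 0.696 K.

0.696 K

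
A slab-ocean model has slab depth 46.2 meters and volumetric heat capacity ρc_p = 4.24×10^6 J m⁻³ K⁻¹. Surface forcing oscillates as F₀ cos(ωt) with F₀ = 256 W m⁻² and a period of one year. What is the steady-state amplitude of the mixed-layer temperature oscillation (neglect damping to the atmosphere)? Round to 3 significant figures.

Areal heat capacity C = ρc_p × D = 4.24×10^6 × 46.2 = 1.96×10^8 J m⁻² K⁻¹.
Angular frequency ω = 2π / T = 2π / 3.15×10^7 s = 1.99×10^-7 s⁻¹.
Cω = 1.96×10^8 × 1.99×10^-7 = 39.0 W/(m²·K).
Amplitude A = F₀ / (Cω) = 256 / 39.0 = 6.56 K.

6.56 K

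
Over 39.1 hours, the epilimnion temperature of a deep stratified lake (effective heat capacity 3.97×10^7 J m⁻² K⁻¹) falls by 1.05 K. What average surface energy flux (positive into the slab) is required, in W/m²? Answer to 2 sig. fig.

Areal heat capacity C = 3.97×10^7 J m⁻² K⁻¹ (given).
Required heat per unit area: Q = C ΔT = 3.97×10^7 × -1.05 = -4.17×10^7 J/m².
Flux F = Q / Δt = -4.17×10^7 / 1.41×10^5 s = -296 W/m².

-300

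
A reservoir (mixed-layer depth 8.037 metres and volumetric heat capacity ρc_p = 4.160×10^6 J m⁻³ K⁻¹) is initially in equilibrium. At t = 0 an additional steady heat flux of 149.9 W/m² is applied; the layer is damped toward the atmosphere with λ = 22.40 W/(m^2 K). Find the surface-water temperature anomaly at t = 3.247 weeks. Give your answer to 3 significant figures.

4.90 K

Areal heat capacity C = ρc_p × D = 4.160×10^6 × 8.037 = 3.34×10^7 J m⁻² K⁻¹.
τ = C / λ = 3.34×10^7 / 22.40 = 1.49×10^6 s.
Equilibrium anomaly ΔT_eq = F / λ = 149.9 / 22.40 = 6.69 K.
t = 3.247 weeks = 1.96×10^6 s, so t/τ = 1.32.
ΔT(t) = ΔT_eq (1 − e^(−t/τ)) = 6.69 × (1 − e^−1.32) = 4.90 K.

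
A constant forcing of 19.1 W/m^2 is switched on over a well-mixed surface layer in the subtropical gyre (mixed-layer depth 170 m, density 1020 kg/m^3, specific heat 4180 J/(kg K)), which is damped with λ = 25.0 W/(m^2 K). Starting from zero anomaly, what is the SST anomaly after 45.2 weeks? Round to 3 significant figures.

0.466 K

Areal heat capacity C = ρ c_p D = 1020 × 4180 × 170 = 7.25×10^8 J/(m^2 K).
τ = C / λ = 7.25×10^8 / 25.0 = 2.90×10^7 s.
Equilibrium anomaly ΔT_eq = F / λ = 19.1 / 25.0 = 0.764 K.
t = 45.2 weeks = 2.73×10^7 s, so t/τ = 0.943.
ΔT(t) = ΔT_eq (1 − e^(−t/τ)) = 0.764 × (1 − e^−0.943) = 0.466 K.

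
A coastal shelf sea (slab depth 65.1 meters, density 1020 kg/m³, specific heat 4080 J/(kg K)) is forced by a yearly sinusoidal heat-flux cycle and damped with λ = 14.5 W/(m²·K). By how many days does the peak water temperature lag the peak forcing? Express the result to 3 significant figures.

Areal heat capacity C = ρ c_p D = 1020 × 4080 × 65.1 = 2.71×10^8 J/(m^2 K).
ω = 2π / 3.15×10^7 s = 1.99×10^-7 s⁻¹.
Phase lag φ = arctan(Cω/λ) = arctan(54.0/14.5) = 1.31 rad.
Time lag = φ / ω = 1.31 / 1.99×10^-7 = 6.57×10^6 s = 76.0 days.

76.0 days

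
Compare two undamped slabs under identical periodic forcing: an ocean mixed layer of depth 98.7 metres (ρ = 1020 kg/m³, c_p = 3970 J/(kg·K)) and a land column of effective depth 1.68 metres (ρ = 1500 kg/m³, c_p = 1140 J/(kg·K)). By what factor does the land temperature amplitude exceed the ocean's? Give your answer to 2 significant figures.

140

C_ocean = 1020 × 3970 × 98.7 = 4.00×10^8 J/(m²·K).
C_land = 1500 × 1140 × 1.68 = 2.87×10^6 J/(m²·K).
Undamped amplitude ∝ 1/C, so A_land/A_ocean = C_ocean/C_land = 139.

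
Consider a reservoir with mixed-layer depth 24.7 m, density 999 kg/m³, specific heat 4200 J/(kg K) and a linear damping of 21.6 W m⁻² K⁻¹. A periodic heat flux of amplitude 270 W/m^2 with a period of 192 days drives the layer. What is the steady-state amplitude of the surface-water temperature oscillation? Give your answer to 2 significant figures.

Areal heat capacity C = ρ c_p D = 999 × 4200 × 24.7 = 1.04×10^8 J m⁻² K⁻¹.
Angular frequency ω = 2π / T = 2π / 1.66×10^7 s = 3.79×10^-7 s⁻¹.
√((Cω)² + λ²) = √((39.3)² + 21.6²) = 44.8 W/(m²·K).
Amplitude A = F₀ / √((Cω)²+λ²) = 270 / 44.8 = 6.03 K.

6.0 K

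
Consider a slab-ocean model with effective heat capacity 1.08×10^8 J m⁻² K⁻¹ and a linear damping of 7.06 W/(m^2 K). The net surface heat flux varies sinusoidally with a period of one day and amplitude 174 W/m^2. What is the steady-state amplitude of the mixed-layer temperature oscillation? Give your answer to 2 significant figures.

0.022 K

Areal heat capacity C = 1.08×10^8 J m⁻² K⁻¹ (given).
Angular frequency ω = 2π / T = 2π / 86400 s = 7.27×10^-5 s⁻¹.
√((Cω)² + λ²) = √((7850)² + 7.06²) = 7850 W/(m²·K).
Amplitude A = F₀ / √((Cω)²+λ²) = 174 / 7850 = 0.0222 K.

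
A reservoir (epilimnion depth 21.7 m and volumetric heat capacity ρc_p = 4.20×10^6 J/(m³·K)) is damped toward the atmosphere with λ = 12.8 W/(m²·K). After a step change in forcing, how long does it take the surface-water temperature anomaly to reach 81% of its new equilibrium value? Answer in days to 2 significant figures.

Areal heat capacity C = ρc_p × D = 4.20×10^6 × 21.7 = 9.11×10^7 J/(m^2 K).
τ = C / λ = 9.11×10^7 / 12.8 = 7.12×10^6 s.
Fraction reached: 1 − e^(−t/τ) = 0.81 ⇒ t = −τ ln(1 − 0.81) = τ × 1.66.
t = 1.18×10^7 s = 137 days.

140 days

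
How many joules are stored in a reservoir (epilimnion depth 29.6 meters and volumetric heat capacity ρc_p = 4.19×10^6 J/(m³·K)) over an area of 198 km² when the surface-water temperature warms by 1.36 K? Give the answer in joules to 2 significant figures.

3.3×10^16 J

Areal heat capacity C = ρc_p × D = 4.19×10^6 × 29.6 = 1.24×10^8 J m⁻² K⁻¹.
Heat per unit area: q = C ΔT = 1.24×10^8 × 1.36 = 1.69×10^8 J/m².
Total heat: Q = q × A = 1.69×10^8 × (198 × 10⁶ m²) = 3.34×10^16 J.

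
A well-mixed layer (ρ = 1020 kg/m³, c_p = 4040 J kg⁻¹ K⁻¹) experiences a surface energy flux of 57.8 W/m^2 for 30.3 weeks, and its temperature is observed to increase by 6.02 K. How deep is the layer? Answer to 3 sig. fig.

Heat input Q = F Δt = 57.8 × 1.83×10^7 s = 1.06×10^9 J/m².
Required areal heat capacity C = Q / ΔT = 1.76×10^8 J/(m²·K).
Depth D = C / (ρ c_p) = 1.76×10^8 / (1020 × 4040) = 42.7 m.

42.7 m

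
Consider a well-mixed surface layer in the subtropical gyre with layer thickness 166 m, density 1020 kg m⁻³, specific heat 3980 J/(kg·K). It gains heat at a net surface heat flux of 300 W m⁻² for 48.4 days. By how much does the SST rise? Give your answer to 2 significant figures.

1.9 K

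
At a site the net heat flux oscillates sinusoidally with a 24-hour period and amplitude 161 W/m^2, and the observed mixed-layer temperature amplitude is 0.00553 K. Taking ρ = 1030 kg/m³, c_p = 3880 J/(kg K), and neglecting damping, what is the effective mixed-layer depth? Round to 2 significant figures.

100 m

ω = 2π / 86400 s = 7.27×10^-5 s⁻¹.
Required C = F₀ / (A ω) = 161 / (0.00553 × 7.27×10^-5) = 4.00×10^8 J/(m²·K).
D = C / (ρ c_p) = 4.00×10^8 / (1030 × 3880) = 100 m.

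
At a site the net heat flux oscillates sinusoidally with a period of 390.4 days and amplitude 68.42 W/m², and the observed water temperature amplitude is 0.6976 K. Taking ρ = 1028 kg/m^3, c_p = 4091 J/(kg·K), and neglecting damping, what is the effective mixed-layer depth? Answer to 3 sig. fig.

125 m

ω = 2π / 3.37×10^7 s = 1.86×10^-7 s⁻¹.
Required C = F₀ / (A ω) = 68.42 / (0.6976 × 1.86×10^-7) = 5.27×10^8 J/(m²·K).
D = C / (ρ c_p) = 5.27×10^8 / (1028 × 4091) = 125 m.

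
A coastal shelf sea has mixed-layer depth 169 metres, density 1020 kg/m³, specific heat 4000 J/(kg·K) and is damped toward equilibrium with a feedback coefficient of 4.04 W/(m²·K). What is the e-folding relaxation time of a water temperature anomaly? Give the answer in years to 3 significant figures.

Areal heat capacity C = ρ c_p D = 1020 × 4000 × 169 = 6.90×10^8 J/(m^2 K).
Relaxation time τ = C / λ = 6.90×10^8 / 4.04 = 1.71×10^8 s.
In years: 1.71×10^8 s / (3.156×10^7 s/year) = 5.41 years.

5.41 years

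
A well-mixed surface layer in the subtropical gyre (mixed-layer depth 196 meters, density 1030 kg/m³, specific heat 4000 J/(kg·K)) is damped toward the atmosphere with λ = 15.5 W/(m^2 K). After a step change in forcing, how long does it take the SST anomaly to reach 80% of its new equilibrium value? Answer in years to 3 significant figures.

2.66 years

Areal heat capacity C = ρ c_p D = 1030 × 4000 × 196 = 8.08×10^8 J m⁻² K⁻¹.
τ = C / λ = 8.08×10^8 / 15.5 = 5.21×10^7 s.
Fraction reached: 1 − e^(−t/τ) = 0.80 ⇒ t = −τ ln(1 − 0.80) = τ × 1.61.
t = 8.38×10^7 s = 2.66 years.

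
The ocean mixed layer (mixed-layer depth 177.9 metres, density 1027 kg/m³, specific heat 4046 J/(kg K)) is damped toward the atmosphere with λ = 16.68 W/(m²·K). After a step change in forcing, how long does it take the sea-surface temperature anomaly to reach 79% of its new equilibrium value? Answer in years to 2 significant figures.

Areal heat capacity C = ρ c_p D = 1027 × 4046 × 177.9 = 7.39×10^8 J m⁻² K⁻¹.
τ = C / λ = 7.39×10^8 / 16.68 = 4.43×10^7 s.
Fraction reached: 1 − e^(−t/τ) = 0.79 ⇒ t = −τ ln(1 − 0.79) = τ × 1.56.
t = 6.92×10^7 s = 2.19 years.

2.2 years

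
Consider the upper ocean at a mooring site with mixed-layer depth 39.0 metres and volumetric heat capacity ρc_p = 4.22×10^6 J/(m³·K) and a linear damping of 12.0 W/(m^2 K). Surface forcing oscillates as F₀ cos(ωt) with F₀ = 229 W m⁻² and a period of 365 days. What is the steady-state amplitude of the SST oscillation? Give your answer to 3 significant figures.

Areal heat capacity C = ρc_p × D = 4.22×10^6 × 39.0 = 1.65×10^8 J m⁻² K⁻¹.
Angular frequency ω = 2π / T = 2π / 3.15×10^7 s = 1.99×10^-7 s⁻¹.
√((Cω)² + λ²) = √((32.8)² + 12.0²) = 34.9 W/(m²·K).
Amplitude A = F₀ / √((Cω)²+λ²) = 229 / 34.9 = 6.56 K.

6.56 K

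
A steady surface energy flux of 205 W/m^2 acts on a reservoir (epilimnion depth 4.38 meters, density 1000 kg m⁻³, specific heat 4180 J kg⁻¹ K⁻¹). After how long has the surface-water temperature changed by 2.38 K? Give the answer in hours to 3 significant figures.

59.0 hours

Areal heat capacity C = ρ c_p D = 1000 × 4180 × 4.38 = 1.83×10^7 J/(m^2 K).
Time required: Δt = C ΔT / F = 1.83×10^7 × 2.38 / 205 = 2.13×10^5 s.
In hours: 2.13×10^5 s / (3600 s/hour) = 59.0 hours.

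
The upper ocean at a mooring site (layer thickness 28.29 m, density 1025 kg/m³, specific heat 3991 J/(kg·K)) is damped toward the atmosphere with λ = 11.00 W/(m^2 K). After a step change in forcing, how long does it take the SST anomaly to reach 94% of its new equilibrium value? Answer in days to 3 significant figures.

343 days

Areal heat capacity C = ρ c_p D = 1025 × 3991 × 28.29 = 1.16×10^8 J/(m^2 K).
τ = C / λ = 1.16×10^8 / 11.00 = 1.05×10^7 s.
Fraction reached: 1 − e^(−t/τ) = 0.94 ⇒ t = −τ ln(1 − 0.94) = τ × 2.81.
t = 2.96×10^7 s = 343 days.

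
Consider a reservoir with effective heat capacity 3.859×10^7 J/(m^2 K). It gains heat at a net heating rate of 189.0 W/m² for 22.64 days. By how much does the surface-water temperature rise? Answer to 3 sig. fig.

Areal heat capacity C = 3.859×10^7 J/(m^2 K) (given).
Net heat input Q = F Δt = 189.0 × (22.64 days × 86400 s/day) = 3.70×10^8 J/m².
ΔT = Q / C = 3.70×10^8 / 3.86×10^7 = 9.58 K.

9.58 K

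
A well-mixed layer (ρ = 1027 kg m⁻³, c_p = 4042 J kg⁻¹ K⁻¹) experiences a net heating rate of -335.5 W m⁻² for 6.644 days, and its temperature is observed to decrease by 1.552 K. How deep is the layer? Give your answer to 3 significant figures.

Heat input Q = F Δt = -335.5 × 5.74×10^5 s = -1.93×10^8 J/m².
Required areal heat capacity C = Q / ΔT = 1.24×10^8 J/(m²·K).
Depth D = C / (ρ c_p) = 1.24×10^8 / (1027 × 4042) = 29.9 m.

29.9 m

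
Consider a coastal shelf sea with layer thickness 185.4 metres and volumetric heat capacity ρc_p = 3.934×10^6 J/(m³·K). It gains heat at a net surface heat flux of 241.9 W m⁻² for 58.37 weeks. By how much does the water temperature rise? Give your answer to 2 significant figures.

Areal heat capacity C = ρc_p × D = 3.934×10^6 × 185.4 = 7.29×10^8 J/(m²·K).
Net heat input Q = F Δt = 241.9 × (58.37 weeks × 6.048×10^5 s/week) = 8.54×10^9 J/m².
ΔT = Q / C = 8.54×10^9 / 7.29×10^8 = 11.7 K.

12 K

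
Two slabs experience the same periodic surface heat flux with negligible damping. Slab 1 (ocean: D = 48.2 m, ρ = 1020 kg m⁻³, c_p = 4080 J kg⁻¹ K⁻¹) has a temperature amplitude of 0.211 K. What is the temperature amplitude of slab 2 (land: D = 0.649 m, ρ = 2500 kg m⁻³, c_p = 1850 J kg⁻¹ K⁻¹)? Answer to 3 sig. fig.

C_ocean = 2.01×10^8 J/(m²·K); C_land = 3.00×10^6 J/(m²·K).
A ∝ 1/C ⇒ A_land = A_ocean × C_ocean/C_land = 0.211 × 66.8 = 14.1 K.

14.1 K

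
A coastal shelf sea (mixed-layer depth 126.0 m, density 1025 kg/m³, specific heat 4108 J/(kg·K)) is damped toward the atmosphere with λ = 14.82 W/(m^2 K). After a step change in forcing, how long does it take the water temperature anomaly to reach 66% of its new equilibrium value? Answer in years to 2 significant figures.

Areal heat capacity C = ρ c_p D = 1025 × 4108 × 126.0 = 5.31×10^8 J/(m^2 K).
τ = C / λ = 5.31×10^8 / 14.82 = 3.58×10^7 s.
Fraction reached: 1 − e^(−t/τ) = 0.66 ⇒ t = −τ ln(1 − 0.66) = τ × 1.08.
t = 3.86×10^7 s = 1.22 years.

1.2 years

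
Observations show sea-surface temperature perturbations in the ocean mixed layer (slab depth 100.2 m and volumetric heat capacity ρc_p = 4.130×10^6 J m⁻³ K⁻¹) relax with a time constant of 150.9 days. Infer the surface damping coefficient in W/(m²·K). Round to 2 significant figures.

Areal heat capacity C = ρc_p × D = 4.130×10^6 × 100.2 = 4.14×10^8 J/(m^2 K).
τ = 150.9 days = 1.30×10^7 s.
λ = C / τ = 4.14×10^8 / 1.30×10^7 = 31.7 W/(m²·K).

32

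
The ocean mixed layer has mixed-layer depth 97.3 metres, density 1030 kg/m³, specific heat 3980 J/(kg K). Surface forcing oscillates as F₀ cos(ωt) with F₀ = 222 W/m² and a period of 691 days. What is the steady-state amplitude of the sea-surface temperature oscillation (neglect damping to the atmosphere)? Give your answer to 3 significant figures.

5.29 K

Areal heat capacity C = ρ c_p D = 1030 × 3980 × 97.3 = 3.99×10^8 J/(m²·K).
Angular frequency ω = 2π / T = 2π / 5.97×10^7 s = 1.05×10^-7 s⁻¹.
Cω = 3.99×10^8 × 1.05×10^-7 = 42.0 W/(m²·K).
Amplitude A = F₀ / (Cω) = 222 / 42.0 = 5.29 K.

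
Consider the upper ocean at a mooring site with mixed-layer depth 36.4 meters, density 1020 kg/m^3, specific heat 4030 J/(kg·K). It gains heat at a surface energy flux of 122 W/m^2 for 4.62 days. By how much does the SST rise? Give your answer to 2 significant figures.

0.33 K

Areal heat capacity C = ρ c_p D = 1020 × 4030 × 36.4 = 1.50×10^8 J/(m²·K).
Net heat input Q = F Δt = 122 × (4.62 days × 86400 s/day) = 4.87×10^7 J/m².
ΔT = Q / C = 4.87×10^7 / 1.50×10^8 = 0.325 K.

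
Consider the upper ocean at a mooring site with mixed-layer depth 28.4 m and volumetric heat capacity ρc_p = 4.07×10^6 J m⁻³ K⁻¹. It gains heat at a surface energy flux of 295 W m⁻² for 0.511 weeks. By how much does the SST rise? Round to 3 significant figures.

Areal heat capacity C = ρc_p × D = 4.07×10^6 × 28.4 = 1.16×10^8 J m⁻² K⁻¹.
Net heat input Q = F Δt = 295 × (0.511 weeks × 6.048×10^5 s/week) = 9.12×10^7 J/m².
ΔT = Q / C = 9.12×10^7 / 1.16×10^8 = 0.789 K.

0.789 K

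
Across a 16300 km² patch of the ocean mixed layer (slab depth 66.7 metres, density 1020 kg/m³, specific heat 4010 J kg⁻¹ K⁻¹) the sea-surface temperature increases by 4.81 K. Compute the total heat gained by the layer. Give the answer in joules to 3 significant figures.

Areal heat capacity C = ρ c_p D = 1020 × 4010 × 66.7 = 2.73×10^8 J/(m²·K).
Heat per unit area: q = C ΔT = 2.73×10^8 × 4.81 = 1.31×10^9 J/m².
Total heat: Q = q × A = 1.31×10^9 × (16300 × 10⁶ m²) = 2.14×10^19 J.

2.14×10^19 J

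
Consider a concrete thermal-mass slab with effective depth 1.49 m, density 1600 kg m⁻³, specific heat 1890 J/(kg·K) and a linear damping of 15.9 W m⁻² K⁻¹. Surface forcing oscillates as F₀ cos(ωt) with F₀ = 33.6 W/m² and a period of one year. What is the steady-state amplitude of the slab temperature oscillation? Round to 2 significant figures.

2.1 K

Areal heat capacity C = ρ c_p D = 1600 × 1890 × 1.49 = 4.51×10^6 J m⁻² K⁻¹.
Angular frequency ω = 2π / T = 2π / 3.15×10^7 s = 1.99×10^-7 s⁻¹.
√((Cω)² + λ²) = √((0.898)² + 15.9²) = 15.9 W/(m²·K).
Amplitude A = F₀ / √((Cω)²+λ²) = 33.6 / 15.9 = 2.11 K.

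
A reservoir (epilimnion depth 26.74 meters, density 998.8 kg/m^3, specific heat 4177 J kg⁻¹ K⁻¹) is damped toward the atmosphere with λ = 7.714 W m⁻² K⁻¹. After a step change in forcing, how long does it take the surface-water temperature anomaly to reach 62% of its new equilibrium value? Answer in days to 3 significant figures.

162 days

Areal heat capacity C = ρ c_p D = 998.8 × 4177 × 26.74 = 1.12×10^8 J/(m^2 K).
τ = C / λ = 1.12×10^8 / 7.714 = 1.45×10^7 s.
Fraction reached: 1 − e^(−t/τ) = 0.62 ⇒ t = −τ ln(1 − 0.62) = τ × 0.968.
t = 1.40×10^7 s = 162 days.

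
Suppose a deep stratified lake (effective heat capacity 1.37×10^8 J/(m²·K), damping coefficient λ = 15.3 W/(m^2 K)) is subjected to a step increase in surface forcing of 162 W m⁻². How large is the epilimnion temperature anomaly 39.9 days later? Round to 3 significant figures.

3.38 K

Areal heat capacity C = 1.37×10^8 J/(m²·K) (given).
τ = C / λ = 1.37×10^8 / 15.3 = 8.95×10^6 s.
Equilibrium anomaly ΔT_eq = F / λ = 162 / 15.3 = 10.6 K.
t = 39.9 days = 3.45×10^6 s, so t/τ = 0.385.
ΔT(t) = ΔT_eq (1 − e^(−t/τ)) = 10.6 × (1 − e^−0.385) = 3.38 K.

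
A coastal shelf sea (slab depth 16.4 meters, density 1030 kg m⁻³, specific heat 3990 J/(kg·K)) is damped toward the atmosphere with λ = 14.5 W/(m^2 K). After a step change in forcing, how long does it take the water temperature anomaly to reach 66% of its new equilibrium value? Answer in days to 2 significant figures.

Areal heat capacity C = ρ c_p D = 1030 × 3990 × 16.4 = 6.74×10^7 J/(m²·K).
τ = C / λ = 6.74×10^7 / 14.5 = 4.65×10^6 s.
Fraction reached: 1 − e^(−t/τ) = 0.66 ⇒ t = −τ ln(1 − 0.66) = τ × 1.08.
t = 5.01×10^6 s = 58.0 days.

58 days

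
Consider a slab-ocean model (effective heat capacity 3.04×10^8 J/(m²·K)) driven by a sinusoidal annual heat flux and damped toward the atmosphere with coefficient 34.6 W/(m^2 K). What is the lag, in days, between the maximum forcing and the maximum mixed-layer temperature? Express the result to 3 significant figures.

61.1 days

Areal heat capacity C = 3.04×10^8 J/(m²·K) (given).
ω = 2π / 3.15×10^7 s = 1.99×10^-7 s⁻¹.
Phase lag φ = arctan(Cω/λ) = arctan(60.6/34.6) = 1.05 rad.
Time lag = φ / ω = 1.05 / 1.99×10^-7 = 5.28×10^6 s = 61.1 days.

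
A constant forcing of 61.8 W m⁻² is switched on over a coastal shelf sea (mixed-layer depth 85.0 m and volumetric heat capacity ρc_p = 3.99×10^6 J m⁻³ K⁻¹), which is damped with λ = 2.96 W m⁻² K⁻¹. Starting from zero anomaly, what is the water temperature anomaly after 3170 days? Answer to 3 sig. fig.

Areal heat capacity C = ρc_p × D = 3.99×10^6 × 85.0 = 3.39×10^8 J m⁻² K⁻¹.
τ = C / λ = 3.39×10^8 / 2.96 = 1.15×10^8 s.
Equilibrium anomaly ΔT_eq = F / λ = 61.8 / 2.96 = 20.9 K.
t = 3170 days = 2.74×10^8 s, so t/τ = 2.39.
ΔT(t) = ΔT_eq (1 − e^(−t/τ)) = 20.9 × (1 − e^−2.39) = 19.0 K.

19.0 K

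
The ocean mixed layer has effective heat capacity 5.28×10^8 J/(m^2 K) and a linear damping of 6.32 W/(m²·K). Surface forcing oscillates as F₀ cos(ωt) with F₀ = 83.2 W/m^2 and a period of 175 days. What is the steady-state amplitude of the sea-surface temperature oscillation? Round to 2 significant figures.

0.38 K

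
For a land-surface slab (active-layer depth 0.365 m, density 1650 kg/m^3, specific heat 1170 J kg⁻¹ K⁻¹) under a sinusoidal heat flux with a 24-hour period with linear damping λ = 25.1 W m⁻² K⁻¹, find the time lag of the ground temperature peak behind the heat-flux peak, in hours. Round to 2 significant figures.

Areal heat capacity C = ρ c_p D = 1650 × 1170 × 0.365 = 7.05×10^5 J/(m²·K).
ω = 2π / 86400 s = 7.27×10^-5 s⁻¹.
Phase lag φ = arctan(Cω/λ) = arctan(51.2/25.1) = 1.12 rad.
Time lag = φ / ω = 1.12 / 7.27×10^-5 = 15300 s = 4.26 hours.

4.3 hours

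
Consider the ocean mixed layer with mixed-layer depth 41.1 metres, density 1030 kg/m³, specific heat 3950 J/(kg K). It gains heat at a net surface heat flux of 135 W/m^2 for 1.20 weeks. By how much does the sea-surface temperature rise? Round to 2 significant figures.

0.59 K

Areal heat capacity C = ρ c_p D = 1030 × 3950 × 41.1 = 1.67×10^8 J m⁻² K⁻¹.
Net heat input Q = F Δt = 135 × (1.20 weeks × 6.048×10^5 s/week) = 9.80×10^7 J/m².
ΔT = Q / C = 9.80×10^7 / 1.67×10^8 = 0.586 K.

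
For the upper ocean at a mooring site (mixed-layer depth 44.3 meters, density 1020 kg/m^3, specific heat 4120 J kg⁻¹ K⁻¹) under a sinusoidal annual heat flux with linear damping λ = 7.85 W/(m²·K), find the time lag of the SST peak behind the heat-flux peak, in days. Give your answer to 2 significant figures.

79 days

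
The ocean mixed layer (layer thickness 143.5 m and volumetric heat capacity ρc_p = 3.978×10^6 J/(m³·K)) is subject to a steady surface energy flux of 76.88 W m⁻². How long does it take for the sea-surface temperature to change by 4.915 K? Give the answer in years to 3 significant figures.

1.16 years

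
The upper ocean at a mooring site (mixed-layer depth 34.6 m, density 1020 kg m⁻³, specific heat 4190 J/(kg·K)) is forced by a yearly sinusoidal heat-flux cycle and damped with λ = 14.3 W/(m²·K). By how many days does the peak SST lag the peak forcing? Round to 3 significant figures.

Areal heat capacity C = ρ c_p D = 1020 × 4190 × 34.6 = 1.48×10^8 J/(m^2 K).
ω = 2π / 3.15×10^7 s = 1.99×10^-7 s⁻¹.
Phase lag φ = arctan(Cω/λ) = arctan(29.5/14.3) = 1.12 rad.
Time lag = φ / ω = 1.12 / 1.99×10^-7 = 5.62×10^6 s = 65.0 days.

65.0 days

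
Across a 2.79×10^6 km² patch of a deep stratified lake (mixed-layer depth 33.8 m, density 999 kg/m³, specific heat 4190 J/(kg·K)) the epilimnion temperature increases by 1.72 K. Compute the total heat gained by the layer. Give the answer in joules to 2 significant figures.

Areal heat capacity C = ρ c_p D = 999 × 4190 × 33.8 = 1.41×10^8 J/(m²·K).
Heat per unit area: q = C ΔT = 1.41×10^8 × 1.72 = 2.43×10^8 J/m².
Total heat: Q = q × A = 2.43×10^8 × (2.79×10^6 × 10⁶ m²) = 6.79×10^20 J.

6.8×10^20 J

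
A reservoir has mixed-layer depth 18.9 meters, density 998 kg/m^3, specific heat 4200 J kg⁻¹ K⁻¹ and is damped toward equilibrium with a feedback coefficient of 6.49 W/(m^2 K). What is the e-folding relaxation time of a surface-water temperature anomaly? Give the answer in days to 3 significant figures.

141 days

Areal heat capacity C = ρ c_p D = 998 × 4200 × 18.9 = 7.92×10^7 J/(m^2 K).
Relaxation time τ = C / λ = 7.92×10^7 / 6.49 = 1.22×10^7 s.
In days: 1.22×10^7 s / (86400 s/day) = 141 days.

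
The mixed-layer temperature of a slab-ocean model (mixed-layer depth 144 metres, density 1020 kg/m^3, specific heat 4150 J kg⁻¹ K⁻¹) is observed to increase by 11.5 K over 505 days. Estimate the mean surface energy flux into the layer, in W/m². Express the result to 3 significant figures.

161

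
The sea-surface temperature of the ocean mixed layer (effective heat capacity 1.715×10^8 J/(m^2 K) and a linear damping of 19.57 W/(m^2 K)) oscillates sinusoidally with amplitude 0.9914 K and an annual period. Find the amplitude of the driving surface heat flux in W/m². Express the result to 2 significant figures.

39

Areal heat capacity C = 1.715×10^8 J/(m^2 K) (given).
ω = 2π / 3.15×10^7 s = 1.99×10^-7 s⁻¹.
√((Cω)² + λ²) = √((34.2)² + 19.57²) = 39.4 W/(m²·K).
F₀ = A × √((Cω)²+λ²) = 0.9914 × 39.4 = 39.0 W/m².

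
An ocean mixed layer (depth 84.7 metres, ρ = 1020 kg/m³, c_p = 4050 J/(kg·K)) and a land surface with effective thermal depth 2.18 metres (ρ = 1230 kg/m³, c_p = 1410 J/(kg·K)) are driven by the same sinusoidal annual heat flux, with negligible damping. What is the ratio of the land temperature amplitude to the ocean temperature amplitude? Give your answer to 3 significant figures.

92.5

C_ocean = 1020 × 4050 × 84.7 = 3.50×10^8 J/(m²·K).
C_land = 1230 × 1410 × 2.18 = 3.78×10^6 J/(m²·K).
Undamped amplitude ∝ 1/C, so A_land/A_ocean = C_ocean/C_land = 92.5.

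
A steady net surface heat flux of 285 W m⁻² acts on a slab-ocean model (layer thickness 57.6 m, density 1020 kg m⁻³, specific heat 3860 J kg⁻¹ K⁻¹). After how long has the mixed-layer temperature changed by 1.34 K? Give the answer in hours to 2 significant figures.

Areal heat capacity C = ρ c_p D = 1020 × 3860 × 57.6 = 2.27×10^8 J/(m²·K).
Time required: Δt = C ΔT / F = 2.27×10^8 × 1.34 / 285 = 1.07×10^6 s.
In hours: 1.07×10^6 s / (3600 s/hour) = 296 hours.

300 hours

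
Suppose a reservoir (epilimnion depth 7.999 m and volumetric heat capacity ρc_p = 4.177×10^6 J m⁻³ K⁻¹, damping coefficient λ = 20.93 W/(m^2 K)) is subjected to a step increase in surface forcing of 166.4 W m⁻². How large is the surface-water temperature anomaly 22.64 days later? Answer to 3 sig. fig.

5.62 K

Areal heat capacity C = ρc_p × D = 4.177×10^6 × 7.999 = 3.34×10^7 J/(m²·K).
τ = C / λ = 3.34×10^7 / 20.93 = 1.60×10^6 s.
Equilibrium anomaly ΔT_eq = F / λ = 166.4 / 20.93 = 7.95 K.
t = 22.64 days = 1.96×10^6 s, so t/τ = 1.23.
ΔT(t) = ΔT_eq (1 − e^(−t/τ)) = 7.95 × (1 − e^−1.23) = 5.62 K.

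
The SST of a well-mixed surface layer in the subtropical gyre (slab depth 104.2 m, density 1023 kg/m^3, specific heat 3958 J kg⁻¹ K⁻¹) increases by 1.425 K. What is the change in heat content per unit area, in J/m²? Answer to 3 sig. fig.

6.01×10^8

Areal heat capacity C = ρ c_p D = 1023 × 3958 × 104.2 = 4.22×10^8 J/(m²·K).
ΔQ = C ΔT = 4.22×10^8 × 1.425 = 6.01×10^8 J/m².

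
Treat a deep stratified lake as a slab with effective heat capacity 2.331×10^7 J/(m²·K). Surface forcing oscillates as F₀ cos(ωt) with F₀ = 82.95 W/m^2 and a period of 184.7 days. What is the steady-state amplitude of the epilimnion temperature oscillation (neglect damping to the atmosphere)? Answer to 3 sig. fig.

9.04 K

Areal heat capacity C = 2.331×10^7 J/(m²·K) (given).
Angular frequency ω = 2π / T = 2π / 1.60×10^7 s = 3.94×10^-7 s⁻¹.
Cω = 2.33×10^7 × 3.94×10^-7 = 9.18 W/(m²·K).
Amplitude A = F₀ / (Cω) = 82.95 / 9.18 = 9.04 K.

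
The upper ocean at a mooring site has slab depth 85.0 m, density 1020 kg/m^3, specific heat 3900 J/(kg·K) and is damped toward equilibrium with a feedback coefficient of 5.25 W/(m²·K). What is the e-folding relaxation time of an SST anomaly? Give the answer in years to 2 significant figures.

2.0 years

Areal heat capacity C = ρ c_p D = 1020 × 3900 × 85.0 = 3.38×10^8 J/(m²·K).
Relaxation time τ = C / λ = 3.38×10^8 / 5.25 = 6.44×10^7 s.
In years: 6.44×10^7 s / (3.156×10^7 s/year) = 2.04 years.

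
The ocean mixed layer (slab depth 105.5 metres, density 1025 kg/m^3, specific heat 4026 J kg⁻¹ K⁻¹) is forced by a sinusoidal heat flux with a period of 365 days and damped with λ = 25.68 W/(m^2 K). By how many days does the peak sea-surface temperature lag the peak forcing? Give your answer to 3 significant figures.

74.5 days

Areal heat capacity C = ρ c_p D = 1025 × 4026 × 105.5 = 4.35×10^8 J/(m²·K).
ω = 2π / 3.15×10^7 s = 1.99×10^-7 s⁻¹.
Phase lag φ = arctan(Cω/λ) = arctan(86.7/25.68) = 1.28 rad.
Time lag = φ / ω = 1.28 / 1.99×10^-7 = 6.44×10^6 s = 74.5 days.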